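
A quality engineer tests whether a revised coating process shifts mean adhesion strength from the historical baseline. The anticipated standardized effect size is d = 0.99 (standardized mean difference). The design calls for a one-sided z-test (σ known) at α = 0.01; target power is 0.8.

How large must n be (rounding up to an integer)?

n = 11

For power 0.8 need Φ(δ − z_{0.01}) = 0.8, so δ = z_{0.01} + z_{0.20} = 2.326 + 0.842 = 3.168.
δ = d·√n ⇒ n = (δ/d)² = (3.168 / 0.99)² = 10.24.
Round up to the next whole unit.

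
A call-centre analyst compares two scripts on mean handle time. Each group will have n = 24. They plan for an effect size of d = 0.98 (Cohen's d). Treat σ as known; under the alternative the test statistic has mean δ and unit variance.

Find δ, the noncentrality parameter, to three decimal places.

The noncentrality parameter scales effect size by the design's sample-size factor: δ = d·√(n/2) = 0.98 × √(24/2) = 3.3948

δ ≈ 3.395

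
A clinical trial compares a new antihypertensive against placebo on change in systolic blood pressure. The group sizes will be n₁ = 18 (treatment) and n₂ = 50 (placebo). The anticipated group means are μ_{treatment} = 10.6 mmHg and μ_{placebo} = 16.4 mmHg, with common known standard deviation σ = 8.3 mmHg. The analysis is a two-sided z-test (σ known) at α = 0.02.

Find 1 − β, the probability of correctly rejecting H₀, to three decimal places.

Power ≈ 0.585

Standardized effect: d = |μ_{treatment} − μ_{placebo}| / σ = |10.6 − 16.4| / 8.3 = 0.6988
Noncentrality parameter: λ = d / √(1/n₁ + 1/n₂) = 0.6988 / √(1/18 + 1/50) = 2.5422
Critical value for a two-sided test at α = 0.02: z_{α/2} = 2.326.
Power = Φ(λ − 2.326) + Φ(−λ − 2.326) = Φ(0.216) + Φ(-4.869) = 0.5855 + 0.0000 = 0.5855.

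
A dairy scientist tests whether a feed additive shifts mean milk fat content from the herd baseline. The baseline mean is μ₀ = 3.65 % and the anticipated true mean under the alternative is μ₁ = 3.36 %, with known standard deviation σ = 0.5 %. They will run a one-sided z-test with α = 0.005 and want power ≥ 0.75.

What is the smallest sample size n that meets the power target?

Standardized effect: d = |μ₁ − μ₀| / σ = |3.36 − 3.65| / 0.5 = 0.5800
Set Φ(δ − 2.576) = 0.75; then δ − 2.576 = Φ⁻¹(0.75) = 0.674, giving δ = 3.250.
δ = d·√n ⇒ n = (δ/d)² = (3.250 / 0.5800)² = 31.40.
Round up to the next whole unit.

n = 32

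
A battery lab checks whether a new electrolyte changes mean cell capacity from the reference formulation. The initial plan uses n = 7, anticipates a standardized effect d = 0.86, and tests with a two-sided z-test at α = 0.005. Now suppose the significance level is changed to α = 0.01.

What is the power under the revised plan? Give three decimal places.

δ = d·√n = 0.86 × √7 = 2.2753 (unchanged). New critical value: z_{0.005} = 2.576.
Revised power = Φ(δ − 2.576) + Φ(−δ − 2.576) = Φ(-0.300) + Φ(-4.851) = 0.3819 + 0.0000 = 0.3819.

Power ≈ 0.382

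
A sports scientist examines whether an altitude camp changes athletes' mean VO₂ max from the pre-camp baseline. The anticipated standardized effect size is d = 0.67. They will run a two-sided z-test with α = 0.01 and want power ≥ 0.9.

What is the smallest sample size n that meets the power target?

Set Φ(δ − 2.576) = 0.9; then δ − 2.576 = Φ⁻¹(0.9) = 1.282, giving δ = 3.857.
(The Φ(−δ − z_{α/2}) term is vanishingly small for δ > 0 and is dropped in the standard sample-size formula.)
δ = d·√n ⇒ n = (δ/d)² = (3.857 / 0.67)² = 33.15.
Rounding up, n = 34.

n = 34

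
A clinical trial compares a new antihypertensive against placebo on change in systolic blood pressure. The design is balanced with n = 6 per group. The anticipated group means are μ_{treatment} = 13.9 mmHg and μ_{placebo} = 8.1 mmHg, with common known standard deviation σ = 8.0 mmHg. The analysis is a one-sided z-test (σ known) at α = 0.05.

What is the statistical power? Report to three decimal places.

Power ≈ 0.349

Standardized effect: d = |μ_{treatment} − μ_{placebo}| / σ = |13.9 − 8.1| / 8.0 = 0.7250
Noncentrality parameter: δ = d·√(n/2) = 0.7250 × √(6/2) = 1.2557
Critical value for a one-sided test at α = 0.05: z_α = 1.645.
Power = P(Z > 1.645 − δ) = Φ(-0.389) = 0.3486.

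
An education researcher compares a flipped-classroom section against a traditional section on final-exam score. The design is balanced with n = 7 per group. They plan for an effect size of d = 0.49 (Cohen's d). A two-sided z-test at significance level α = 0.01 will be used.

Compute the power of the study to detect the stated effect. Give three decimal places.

Noncentrality parameter: λ = d·√(n/2) = 0.49 × √(7/2) = 0.9167
Critical value for a two-sided test at α = 0.01: z_{α/2} = 2.576.
Power = Φ(λ − 2.576) + Φ(−λ − 2.576) = Φ(-1.659) + Φ(-3.493) = 0.0485 + 0.0002 = 0.0488.

Power ≈ 0.049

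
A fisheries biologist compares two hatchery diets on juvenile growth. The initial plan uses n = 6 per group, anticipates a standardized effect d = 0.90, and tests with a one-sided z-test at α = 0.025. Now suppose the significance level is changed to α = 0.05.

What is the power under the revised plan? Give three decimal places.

δ = d·√(n/2) = 0.90 × √(6/2) = 1.5588 (unchanged). New critical value: z_{0.05} = 1.645.
Revised power = Φ(δ − 1.645) = Φ(-0.086) = 0.4657.

Power ≈ 0.466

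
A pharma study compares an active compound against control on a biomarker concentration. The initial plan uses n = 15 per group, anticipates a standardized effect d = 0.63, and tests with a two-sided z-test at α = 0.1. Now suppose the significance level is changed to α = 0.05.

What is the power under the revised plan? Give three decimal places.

Power ≈ 0.407

δ = d·√(n/2) = 0.63 × √(15/2) = 1.7253 (unchanged). New critical value: z_{0.025} = 1.960.
Revised power = Φ(δ − 1.960) + Φ(−δ − 1.960) = Φ(-0.235) + Φ(-3.685) = 0.4072 + 0.0001 = 0.4074.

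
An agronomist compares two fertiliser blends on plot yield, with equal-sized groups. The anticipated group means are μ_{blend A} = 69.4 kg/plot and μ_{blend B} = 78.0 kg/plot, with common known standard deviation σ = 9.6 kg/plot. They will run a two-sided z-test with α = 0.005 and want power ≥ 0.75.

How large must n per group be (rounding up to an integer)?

n = 31 per group

Standardized effect: d = |μ_{blend A} − μ_{blend B}| / σ = |69.4 − 78.0| / 9.6 = 0.8958
Set Φ(δ − 2.807) = 0.75; then δ − 2.807 = Φ⁻¹(0.75) = 0.674, giving δ = 3.482.
(The Φ(−δ − z_{α/2}) term is vanishingly small for δ > 0 and is dropped in the standard sample-size formula.)
δ = d·√(n/2) ⇒ n = 2(δ/d)² = 2 × (3.482 / 0.8958)² = 30.21.
Round up to the next whole unit.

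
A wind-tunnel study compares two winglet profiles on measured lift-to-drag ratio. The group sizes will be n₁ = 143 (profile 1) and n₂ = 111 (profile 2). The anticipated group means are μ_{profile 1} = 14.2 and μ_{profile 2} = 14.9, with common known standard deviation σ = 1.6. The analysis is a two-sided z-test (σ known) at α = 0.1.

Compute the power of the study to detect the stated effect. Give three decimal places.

Power ≈ 0.965

Standardized effect: d = |μ_{profile 1} − μ_{profile 2}| / σ = |14.2 − 14.9| / 1.6 = 0.4375
Noncentrality parameter: δ = d / √(1/n₁ + 1/n₂) = 0.4375 / √(1/143 + 1/111) = 3.4585
Two-sided α = 0.1 → critical value z_{0.05} = 1.645.
Power = Φ(δ − 1.645) + Φ(−δ − 1.645) = Φ(1.814) + Φ(-5.103) = 0.9651 + 0.0000 = 0.9651.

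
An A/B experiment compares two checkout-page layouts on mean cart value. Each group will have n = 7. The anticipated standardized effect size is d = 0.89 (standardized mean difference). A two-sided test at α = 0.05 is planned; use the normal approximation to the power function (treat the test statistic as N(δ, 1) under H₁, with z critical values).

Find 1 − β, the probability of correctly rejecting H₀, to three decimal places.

Power ≈ 0.384

Noncentrality parameter: δ = d·√(n/2) = 0.89 × √(7/2) = 1.6650
Critical value for a two-sided test at α = 0.05: z_{α/2} = 1.960.
Power = Φ(δ − 1.960) + Φ(−δ − 1.960) = Φ(-0.295) + Φ(-3.625) = 0.3840 + 0.0001 = 0.3842.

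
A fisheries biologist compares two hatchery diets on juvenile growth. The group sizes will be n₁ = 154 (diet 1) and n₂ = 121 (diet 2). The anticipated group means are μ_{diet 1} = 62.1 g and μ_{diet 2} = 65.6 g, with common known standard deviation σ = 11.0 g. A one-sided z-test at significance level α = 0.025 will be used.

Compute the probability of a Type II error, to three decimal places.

Standardized effect: d = |μ_{diet 1} − μ_{diet 2}| / σ = |62.1 − 65.6| / 11.0 = 0.3182
Noncentrality parameter: δ = d / √(1/n₁ + 1/n₂) = 0.3182 / √(1/154 + 1/121) = 2.6192
Critical value for a one-sided test at α = 0.025: z_α = 1.960.
Power = Φ(δ − 1.960) = Φ(0.659) = 0.7451.
Type II error: β = 1 − power = 1 − 0.7451 = 0.2549.

β ≈ 0.255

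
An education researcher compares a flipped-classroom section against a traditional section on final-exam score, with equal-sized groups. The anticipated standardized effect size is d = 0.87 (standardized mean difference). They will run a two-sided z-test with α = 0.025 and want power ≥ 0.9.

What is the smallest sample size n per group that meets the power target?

Set Φ(δ − 2.241) = 0.9; then δ − 2.241 = Φ⁻¹(0.9) = 1.282, giving δ = 3.523.
(Ignoring the negligible lower-tail rejection probability gives the usual closed-form inversion.)
δ = d·√(n/2) ⇒ n = 2(δ/d)² = 2 × (3.523 / 0.87)² = 32.79.
Round up to the next whole unit.

n = 33 per group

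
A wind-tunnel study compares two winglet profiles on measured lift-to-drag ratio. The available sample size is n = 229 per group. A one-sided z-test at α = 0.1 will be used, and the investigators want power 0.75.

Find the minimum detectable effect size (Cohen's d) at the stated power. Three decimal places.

d ≈ 0.183

Required noncentrality: δ = z_{0.1} + z_{0.25} = 1.282 + 0.674 = 1.956.
δ = d·√(n/2) ⇒ d = δ/√(n/2) = 1.956/√(229/2) = 0.1828.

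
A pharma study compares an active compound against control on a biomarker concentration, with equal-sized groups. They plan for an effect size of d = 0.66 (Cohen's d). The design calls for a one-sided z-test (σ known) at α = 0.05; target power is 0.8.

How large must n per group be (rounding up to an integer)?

n = 29 per group

For power 0.8 need Φ(δ − z_{0.05}) = 0.8, so δ = z_{0.05} + z_{0.20} = 1.645 + 0.842 = 2.486.
δ = d·√(n/2) ⇒ n = 2(δ/d)² = 2 × (2.486 / 0.66)² = 28.39.
Round up to the next whole unit.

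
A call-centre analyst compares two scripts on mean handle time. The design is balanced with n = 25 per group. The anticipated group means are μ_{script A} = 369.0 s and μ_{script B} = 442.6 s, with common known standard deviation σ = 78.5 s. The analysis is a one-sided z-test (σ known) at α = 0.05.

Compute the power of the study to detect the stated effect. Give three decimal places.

Standardized effect: d = |μ_{script A} − μ_{script B}| / σ = |369.0 − 442.6| / 78.5 = 0.9376
Noncentrality parameter: δ = d·√(n/2) = 0.9376 × √(25/2) = 3.3148
One-sided α = 0.05 → critical value z_{0.05} = 1.645.
Power = Φ(δ − 1.645) = Φ(1.670) = 0.9525.

Power ≈ 0.953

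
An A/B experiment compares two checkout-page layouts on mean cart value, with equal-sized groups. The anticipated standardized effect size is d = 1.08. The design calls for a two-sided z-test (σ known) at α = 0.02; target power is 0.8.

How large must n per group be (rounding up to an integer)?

n = 18 per group

Set Φ(δ − 2.326) = 0.8; then δ − 2.326 = Φ⁻¹(0.8) = 0.842, giving δ = 3.168.
(Ignoring the negligible lower-tail rejection probability gives the usual closed-form inversion.)
δ = d·√(n/2) ⇒ n = 2(δ/d)² = 2 × (3.168 / 1.08)² = 17.21.
Round up to the next whole unit.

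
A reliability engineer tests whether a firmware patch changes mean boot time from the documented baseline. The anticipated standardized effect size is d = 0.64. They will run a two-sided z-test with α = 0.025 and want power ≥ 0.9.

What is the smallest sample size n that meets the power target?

n = 31

Set Φ(δ − 2.241) = 0.9; then δ − 2.241 = Φ⁻¹(0.9) = 1.282, giving δ = 3.523.
(Ignoring the negligible lower-tail rejection probability gives the usual closed-form inversion.)
δ = d·√n ⇒ n = (δ/d)² = (3.523 / 0.64)² = 30.30.
Round up to the next whole unit.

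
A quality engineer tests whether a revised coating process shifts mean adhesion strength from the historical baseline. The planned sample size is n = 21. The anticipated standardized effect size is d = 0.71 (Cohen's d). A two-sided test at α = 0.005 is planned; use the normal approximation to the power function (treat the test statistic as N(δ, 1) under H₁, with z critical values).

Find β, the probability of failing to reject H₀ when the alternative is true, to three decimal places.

β ≈ 0.328

Noncentrality parameter: δ = d·√n = 0.71 × √21 = 3.2536
Two-sided α = 0.005 → critical value z_{0.0025} = 2.807.
Power = Φ(δ − 2.807) + Φ(−δ − 2.807) = Φ(0.447) + Φ(-6.061) = 0.6724 + 0.0000 = 0.6724.
Type II error: β = 1 − power = 1 − 0.6724 = 0.3276.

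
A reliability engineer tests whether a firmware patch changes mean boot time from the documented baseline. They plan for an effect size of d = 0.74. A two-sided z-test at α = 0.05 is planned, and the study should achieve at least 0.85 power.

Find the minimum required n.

Set Φ(δ − 1.960) = 0.85; then δ − 1.960 = Φ⁻¹(0.85) = 1.036, giving δ = 2.996.
(The Φ(−δ − z_{α/2}) term is vanishingly small for δ > 0 and is dropped in the standard sample-size formula.)
δ = d·√n ⇒ n = (δ/d)² = (2.996 / 0.74)² = 16.40.
Round up to the next whole unit.

n = 17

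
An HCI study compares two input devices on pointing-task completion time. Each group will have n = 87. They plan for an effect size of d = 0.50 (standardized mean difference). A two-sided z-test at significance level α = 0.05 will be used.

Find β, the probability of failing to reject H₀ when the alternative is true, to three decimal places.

Noncentrality parameter: δ = d·√(n/2) = 0.50 × √(87/2) = 3.2977
Critical value for a two-sided test at α = 0.05: z_{α/2} = 1.960.
Power = Φ(δ − 1.960) + Φ(−δ − 1.960) = Φ(1.338) + Φ(-5.258) = 0.9095 + 0.0000 = 0.9095.
Type II error: β = 1 − power = 1 − 0.9095 = 0.0905.

β ≈ 0.090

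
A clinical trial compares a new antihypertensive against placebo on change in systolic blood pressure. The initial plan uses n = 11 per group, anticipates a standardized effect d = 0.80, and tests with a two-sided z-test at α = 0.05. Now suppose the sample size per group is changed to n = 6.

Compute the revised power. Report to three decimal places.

Power ≈ 0.283

With n = 6 per group: δ = d·√(n/2) = 0.80 × √(6/2) = 1.3856. Critical value z_{0.025} = 1.960.
Revised power = Φ(δ − 1.960) + Φ(−δ − 1.960) = Φ(-0.574) + Φ(-3.346) = 0.2829 + 0.0004 = 0.2833.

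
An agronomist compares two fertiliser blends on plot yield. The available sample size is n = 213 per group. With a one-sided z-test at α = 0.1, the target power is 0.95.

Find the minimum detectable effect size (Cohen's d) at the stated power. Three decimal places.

Required noncentrality: δ = z_{0.1} + z_{0.05} = 1.282 + 1.645 = 2.926.
δ = d·√(n/2) ⇒ d = δ/√(n/2) = 2.926/√(213/2) = 0.2836.

d ≈ 0.284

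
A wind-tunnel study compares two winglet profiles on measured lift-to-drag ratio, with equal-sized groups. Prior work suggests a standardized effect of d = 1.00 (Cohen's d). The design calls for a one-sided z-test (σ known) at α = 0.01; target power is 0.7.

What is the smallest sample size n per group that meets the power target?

n = 17 per group

Set Φ(δ − 2.326) = 0.7; then δ − 2.326 = Φ⁻¹(0.7) = 0.524, giving δ = 2.851.
δ = d·√(n/2) ⇒ n = 2(δ/d)² = 2 × (2.851 / 1.00)² = 16.25.
Rounding up, n = 17 per group.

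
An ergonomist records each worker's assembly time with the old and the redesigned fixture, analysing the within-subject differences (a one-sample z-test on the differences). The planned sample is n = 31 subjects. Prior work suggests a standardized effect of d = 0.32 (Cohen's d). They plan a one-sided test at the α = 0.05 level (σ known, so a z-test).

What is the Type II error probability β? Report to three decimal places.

β ≈ 0.446

Noncentrality parameter: δ = d·√n = 0.32 × √31 = 1.7817
Critical value for a one-sided test at α = 0.05: z_α = 1.645.
Power = P(Z > 1.645 − δ) = Φ(0.137) = 0.5544.
Type II error: β = 1 − power = 1 − 0.5544 = 0.4456.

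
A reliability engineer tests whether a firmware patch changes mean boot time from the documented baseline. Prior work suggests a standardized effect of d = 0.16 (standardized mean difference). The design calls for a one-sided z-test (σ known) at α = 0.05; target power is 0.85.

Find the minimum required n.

n = 281

Set Φ(δ − 1.645) = 0.85; then δ − 1.645 = Φ⁻¹(0.85) = 1.036, giving δ = 2.681.
δ = d·√n ⇒ n = (δ/d)² = (2.681 / 0.16)² = 280.83.
Round up to the next whole unit.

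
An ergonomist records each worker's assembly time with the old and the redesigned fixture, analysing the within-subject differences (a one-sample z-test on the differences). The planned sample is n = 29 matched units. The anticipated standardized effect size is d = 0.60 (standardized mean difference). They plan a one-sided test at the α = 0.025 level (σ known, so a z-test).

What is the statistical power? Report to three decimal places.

Power ≈ 0.898

Noncentrality parameter: δ = d·√n = 0.60 × √29 = 3.2311
Critical value for a one-sided test at α = 0.025: z_α = 1.960.
Power = Φ(δ − 1.960) = Φ(1.271) = 0.8982.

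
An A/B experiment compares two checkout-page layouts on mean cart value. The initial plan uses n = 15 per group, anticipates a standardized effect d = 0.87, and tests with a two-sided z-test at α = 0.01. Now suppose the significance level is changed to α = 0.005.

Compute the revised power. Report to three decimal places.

Power ≈ 0.336

δ = d·√(n/2) = 0.87 × √(15/2) = 2.3826 (unchanged). New critical value: z_{0.0025} = 2.807.
Revised power = Φ(δ − 2.807) + Φ(−δ − 2.807) = Φ(-0.424) + Φ(-5.190) = 0.3356 + 0.0000 = 0.3356.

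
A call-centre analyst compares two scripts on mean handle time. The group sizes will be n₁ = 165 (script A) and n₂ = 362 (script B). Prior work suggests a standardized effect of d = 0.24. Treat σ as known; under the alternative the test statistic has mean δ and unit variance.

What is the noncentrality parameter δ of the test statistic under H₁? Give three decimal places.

The noncentrality parameter scales effect size by the design's sample-size factor: δ = d / √(1/n₁ + 1/n₂) = 0.24 / √(1/165 + 1/362) = 2.5551

δ ≈ 2.555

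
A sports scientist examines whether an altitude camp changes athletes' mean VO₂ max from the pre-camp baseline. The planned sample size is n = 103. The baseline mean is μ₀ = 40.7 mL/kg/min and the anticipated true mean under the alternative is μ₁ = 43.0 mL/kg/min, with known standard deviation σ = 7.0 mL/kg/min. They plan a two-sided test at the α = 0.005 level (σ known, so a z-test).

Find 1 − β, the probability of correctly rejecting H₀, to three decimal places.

Standardized effect: d = |μ₁ − μ₀| / σ = |43.0 − 40.7| / 7.0 = 0.3286
Noncentrality parameter: δ = d·√n = 0.3286 × √103 = 3.3346
Critical value for a two-sided test at α = 0.005: z_{α/2} = 2.807.
Power = Φ(δ − 2.807) + Φ(−δ − 2.807) = Φ(0.528) + Φ(-6.142) = 0.7011 + 0.0000 = 0.7011.

Power ≈ 0.701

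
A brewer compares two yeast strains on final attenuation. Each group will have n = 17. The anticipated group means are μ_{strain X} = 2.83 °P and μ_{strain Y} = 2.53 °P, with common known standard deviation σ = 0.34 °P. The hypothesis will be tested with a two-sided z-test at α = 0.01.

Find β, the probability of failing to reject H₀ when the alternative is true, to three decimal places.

β ≈ 0.501

Standardized effect: d = |μ_{strain X} − μ_{strain Y}| / σ = |2.83 − 2.53| / 0.34 = 0.8824
Noncentrality parameter: δ = d·√(n/2) = 0.8824 × √(17/2) = 2.5725
Critical value for a two-sided test at α = 0.01: z_{α/2} = 2.576.
Power = Φ(δ − 2.576) + Φ(−δ − 2.576) = Φ(-0.003) + Φ(-5.148) = 0.4987 + 0.0000 = 0.4987.
Type II error: β = 1 − power = 1 − 0.4987 = 0.5013.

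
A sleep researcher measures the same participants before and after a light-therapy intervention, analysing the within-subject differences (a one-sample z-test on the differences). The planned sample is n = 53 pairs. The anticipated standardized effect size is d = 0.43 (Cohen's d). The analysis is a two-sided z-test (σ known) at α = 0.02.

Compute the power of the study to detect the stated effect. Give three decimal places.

Noncentrality parameter: δ = d·√n = 0.43 × √53 = 3.1304
Critical value for a two-sided test at α = 0.02: z_{α/2} = 2.326.
Power = Φ(δ − 2.326) + Φ(−δ − 2.326) = Φ(0.804) + Φ(-5.457) = 0.7893 + 0.0000 = 0.7893.

Power ≈ 0.789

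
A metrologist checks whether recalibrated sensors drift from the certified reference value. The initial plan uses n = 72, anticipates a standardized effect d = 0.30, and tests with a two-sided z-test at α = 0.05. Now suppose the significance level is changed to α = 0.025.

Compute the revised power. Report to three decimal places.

δ = d·√n = 0.30 × √72 = 2.5456 (unchanged). New critical value: z_{0.0125} = 2.241.
Revised power = Φ(δ − 2.241) + Φ(−δ − 2.241) = Φ(0.304) + Φ(-4.787) = 0.6195 + 0.0000 = 0.6195.

Power ≈ 0.620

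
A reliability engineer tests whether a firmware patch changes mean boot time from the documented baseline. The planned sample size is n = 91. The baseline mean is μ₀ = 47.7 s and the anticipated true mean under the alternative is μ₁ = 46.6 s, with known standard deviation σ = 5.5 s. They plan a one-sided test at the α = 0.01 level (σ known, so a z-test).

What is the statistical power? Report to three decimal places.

Power ≈ 0.338

Standardized effect: d = |μ₁ − μ₀| / σ = |46.6 − 47.7| / 5.5 = 0.2000
Noncentrality parameter: δ = d·√n = 0.2000 × √91 = 1.9079
Critical value for a one-sided test at α = 0.01: z_α = 2.326.
Power = Φ(δ − 2.326) = Φ(-0.418) = 0.3378.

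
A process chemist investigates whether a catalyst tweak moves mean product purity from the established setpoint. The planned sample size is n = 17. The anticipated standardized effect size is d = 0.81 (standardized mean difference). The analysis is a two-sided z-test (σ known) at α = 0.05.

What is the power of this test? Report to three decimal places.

Power ≈ 0.916

Noncentrality parameter: δ = d·√n = 0.81 × √17 = 3.3397
Two-sided α = 0.05 → critical value z_{0.025} = 1.960.
Power = Φ(δ − 1.960) + Φ(−δ − 1.960) = Φ(1.380) + Φ(-5.300) = 0.9162 + 0.0000 = 0.9162.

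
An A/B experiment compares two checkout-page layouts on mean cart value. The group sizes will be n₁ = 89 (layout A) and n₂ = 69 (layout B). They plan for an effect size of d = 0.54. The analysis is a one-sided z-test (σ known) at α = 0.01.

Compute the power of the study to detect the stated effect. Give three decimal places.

Noncentrality parameter: δ = d / √(1/n₁ + 1/n₂) = 0.54 / √(1/89 + 1/69) = 3.3665
One-sided α = 0.01 → critical value z_{0.01} = 2.326.
Power = P(Z > 2.326 − δ) = Φ(1.040) = 0.8509.

Power ≈ 0.851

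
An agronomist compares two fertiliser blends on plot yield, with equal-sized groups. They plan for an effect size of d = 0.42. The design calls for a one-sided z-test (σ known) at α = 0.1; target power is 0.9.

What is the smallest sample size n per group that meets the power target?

n = 75 per group

Set Φ(δ − 1.282) = 0.9; then δ − 1.282 = Φ⁻¹(0.9) = 1.282, giving δ = 2.563.
δ = d·√(n/2) ⇒ n = 2(δ/d)² = 2 × (2.563 / 0.42)² = 74.48.
Rounding up, n = 75 per group.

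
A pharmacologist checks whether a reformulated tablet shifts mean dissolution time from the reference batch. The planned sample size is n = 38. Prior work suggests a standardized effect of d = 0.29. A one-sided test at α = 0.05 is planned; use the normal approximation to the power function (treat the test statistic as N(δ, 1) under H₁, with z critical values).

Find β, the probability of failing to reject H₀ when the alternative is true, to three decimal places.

β ≈ 0.443

Noncentrality parameter: δ = d·√n = 0.29 × √38 = 1.7877
One-sided α = 0.05 → critical value z_{0.05} = 1.645.
Power = Φ(δ − 1.645) = Φ(0.143) = 0.5568.
Type II error: β = 1 − power = 1 − 0.5568 = 0.4432.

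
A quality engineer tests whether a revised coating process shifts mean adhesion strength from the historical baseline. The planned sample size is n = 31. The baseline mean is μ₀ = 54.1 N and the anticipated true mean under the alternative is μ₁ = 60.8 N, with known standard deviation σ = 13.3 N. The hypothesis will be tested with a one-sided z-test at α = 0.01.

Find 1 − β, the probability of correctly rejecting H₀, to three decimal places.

Standardized effect: d = |μ₁ − μ₀| / σ = |60.8 − 54.1| / 13.3 = 0.5038
Noncentrality parameter: δ = d·√n = 0.5038 × √31 = 2.8048
Critical value for a one-sided test at α = 0.01: z_α = 2.326.
Power = Φ(δ − 2.326) = Φ(0.478) = 0.6838.

Power ≈ 0.684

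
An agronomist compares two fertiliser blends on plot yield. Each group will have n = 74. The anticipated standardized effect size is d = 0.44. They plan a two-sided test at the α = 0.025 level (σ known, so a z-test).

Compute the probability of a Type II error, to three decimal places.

Noncentrality parameter: δ = d·√(n/2) = 0.44 × √(74/2) = 2.6764
Critical value for a two-sided test at α = 0.025: z_{α/2} = 2.241.
Power = Φ(δ − 2.241) + Φ(−δ − 2.241) = Φ(0.435) + Φ(-4.918) = 0.6682 + 0.0000 = 0.6682.
Type II error: β = 1 − power = 1 − 0.6682 = 0.3318.

β ≈ 0.332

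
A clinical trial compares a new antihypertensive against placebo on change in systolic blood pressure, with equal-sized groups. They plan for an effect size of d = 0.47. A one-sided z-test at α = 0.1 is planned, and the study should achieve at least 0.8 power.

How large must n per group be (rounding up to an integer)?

n = 41 per group

Set Φ(δ − 1.282) = 0.8; then δ − 1.282 = Φ⁻¹(0.8) = 0.842, giving δ = 2.123.
δ = d·√(n/2) ⇒ n = 2(δ/d)² = 2 × (2.123 / 0.47)² = 40.81.
Rounding up, n = 41 per group.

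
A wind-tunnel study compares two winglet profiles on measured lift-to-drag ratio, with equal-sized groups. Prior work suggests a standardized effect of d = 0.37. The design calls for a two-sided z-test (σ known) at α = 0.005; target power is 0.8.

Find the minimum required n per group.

n = 195 per group

For power 0.8 need Φ(δ − z_{0.0025}) = 0.8, so δ = z_{0.0025} + z_{0.20} = 2.807 + 0.842 = 3.649.
(The Φ(−δ − z_{α/2}) term is vanishingly small for δ > 0 and is dropped in the standard sample-size formula.)
δ = d·√(n/2) ⇒ n = 2(δ/d)² = 2 × (3.649 / 0.37)² = 194.49.
Rounding up, n = 195 per group.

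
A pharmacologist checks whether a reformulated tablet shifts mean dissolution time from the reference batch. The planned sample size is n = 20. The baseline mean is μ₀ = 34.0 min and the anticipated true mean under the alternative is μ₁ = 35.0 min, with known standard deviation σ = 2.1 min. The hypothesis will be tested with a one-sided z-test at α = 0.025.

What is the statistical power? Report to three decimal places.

Standardized effect: d = |μ₁ − μ₀| / σ = |35.0 − 34.0| / 2.1 = 0.4762
Noncentrality parameter: δ = d·√n = 0.4762 × √20 = 2.1296
One-sided α = 0.025 → critical value z_{0.025} = 1.960.
Power = Φ(δ − 1.960) = Φ(0.170) = 0.5673.

Power ≈ 0.567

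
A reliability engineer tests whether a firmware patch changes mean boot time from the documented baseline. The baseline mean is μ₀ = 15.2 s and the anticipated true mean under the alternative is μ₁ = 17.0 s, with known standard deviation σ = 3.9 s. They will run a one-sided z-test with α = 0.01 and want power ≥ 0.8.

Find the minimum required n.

n = 48

Standardized effect: d = |μ₁ − μ₀| / σ = |17.0 − 15.2| / 3.9 = 0.4615
For power 0.8 need Φ(δ − z_{0.01}) = 0.8, so δ = z_{0.01} + z_{0.20} = 2.326 + 0.842 = 3.168.
δ = d·√n ⇒ n = (δ/d)² = (3.168 / 0.4615)² = 47.11.
Rounding up, n = 48.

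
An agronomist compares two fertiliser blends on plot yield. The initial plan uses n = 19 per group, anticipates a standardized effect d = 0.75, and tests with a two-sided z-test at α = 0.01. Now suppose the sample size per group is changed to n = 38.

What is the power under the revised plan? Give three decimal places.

With n = 38 per group: δ = d·√(n/2) = 0.75 × √(38/2) = 3.2692. Critical value z_{0.005} = 2.576.
Revised power = Φ(δ − 2.576) + Φ(−δ − 2.576) = Φ(0.693) + Φ(-5.845) = 0.7560 + 0.0000 = 0.7560.

Power ≈ 0.756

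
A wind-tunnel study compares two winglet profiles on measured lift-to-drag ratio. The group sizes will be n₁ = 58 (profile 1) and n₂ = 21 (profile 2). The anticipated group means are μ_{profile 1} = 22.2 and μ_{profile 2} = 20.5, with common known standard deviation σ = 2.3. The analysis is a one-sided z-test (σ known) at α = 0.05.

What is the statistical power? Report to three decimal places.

Power ≈ 0.896

Standardized effect: d = |μ_{profile 1} − μ_{profile 2}| / σ = |22.2 − 20.5| / 2.3 = 0.7391
Noncentrality parameter: δ = d / √(1/n₁ + 1/n₂) = 0.7391 / √(1/58 + 1/21) = 2.9022
One-sided α = 0.05 → critical value z_{0.05} = 1.645.
Power = Φ(δ − 1.645) = Φ(1.257) = 0.8957.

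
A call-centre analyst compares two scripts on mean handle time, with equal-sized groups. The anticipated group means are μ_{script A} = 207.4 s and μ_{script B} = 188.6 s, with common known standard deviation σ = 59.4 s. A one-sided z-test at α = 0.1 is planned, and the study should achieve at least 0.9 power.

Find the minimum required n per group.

Standardized effect: d = |μ_{script A} − μ_{script B}| / σ = |207.4 − 188.6| / 59.4 = 0.3165
Set Φ(δ − 1.282) = 0.9; then δ − 1.282 = Φ⁻¹(0.9) = 1.282, giving δ = 2.563.
δ = d·√(n/2) ⇒ n = 2(δ/d)² = 2 × (2.563 / 0.3165)² = 131.17.
Rounding up, n = 132 per group.

n = 132 per group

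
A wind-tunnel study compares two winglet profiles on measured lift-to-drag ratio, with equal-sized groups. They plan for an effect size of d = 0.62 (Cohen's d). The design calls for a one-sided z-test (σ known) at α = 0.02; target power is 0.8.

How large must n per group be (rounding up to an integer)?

n = 44 per group

For power 0.8 need Φ(δ − z_{0.02}) = 0.8, so δ = z_{0.02} + z_{0.20} = 2.054 + 0.842 = 2.895.
δ = d·√(n/2) ⇒ n = 2(δ/d)² = 2 × (2.895 / 0.62)² = 43.62.
Rounding up, n = 44 per group.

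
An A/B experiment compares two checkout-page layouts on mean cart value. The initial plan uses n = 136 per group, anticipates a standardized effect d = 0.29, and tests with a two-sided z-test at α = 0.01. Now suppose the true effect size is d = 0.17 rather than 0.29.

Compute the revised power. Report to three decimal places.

Power ≈ 0.120

With d = 0.17: δ = d·√(n/2) = 0.17 × √(136/2) = 1.4019. Critical value z_{0.005} = 2.576.
Revised power = Φ(δ − 2.576) + Φ(−δ − 2.576) = Φ(-1.174) + Φ(-3.978) = 0.1202 + 0.0000 = 0.1202.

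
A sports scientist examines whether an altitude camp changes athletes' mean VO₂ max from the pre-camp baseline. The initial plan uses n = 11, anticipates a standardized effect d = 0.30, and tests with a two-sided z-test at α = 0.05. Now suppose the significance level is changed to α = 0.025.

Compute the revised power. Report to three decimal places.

δ = d·√n = 0.30 × √11 = 0.9950 (unchanged). New critical value: z_{0.0125} = 2.241.
Revised power = Φ(δ − 2.241) + Φ(−δ − 2.241) = Φ(-1.246) + Φ(-3.236) = 0.1063 + 0.0006 = 0.1069.

Power ≈ 0.107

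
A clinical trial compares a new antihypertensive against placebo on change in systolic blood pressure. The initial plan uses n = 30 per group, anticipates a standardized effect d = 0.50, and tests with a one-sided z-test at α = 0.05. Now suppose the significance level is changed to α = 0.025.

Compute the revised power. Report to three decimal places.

Power ≈ 0.491

δ = d·√(n/2) = 0.50 × √(30/2) = 1.9365 (unchanged). New critical value: z_{0.025} = 1.960.
Revised power = P(Z > 1.960 − δ) = Φ(-0.023) = 0.4906.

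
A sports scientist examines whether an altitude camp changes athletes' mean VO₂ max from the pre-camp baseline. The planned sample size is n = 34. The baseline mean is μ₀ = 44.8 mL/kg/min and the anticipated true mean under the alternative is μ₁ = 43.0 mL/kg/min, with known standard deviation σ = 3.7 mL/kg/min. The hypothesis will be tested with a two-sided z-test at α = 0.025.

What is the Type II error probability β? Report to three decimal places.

β ≈ 0.276

Standardized effect: d = |μ₁ − μ₀| / σ = |43.0 − 44.8| / 3.7 = 0.4865
Noncentrality parameter: δ = d·√n = 0.4865 × √34 = 2.8367
Critical value for a two-sided test at α = 0.025: z_{α/2} = 2.241.
Power = Φ(δ − 2.241) + Φ(−δ − 2.241) = Φ(0.595) + Φ(-5.078) = 0.7242 + 0.0000 = 0.7242.
Type II error: β = 1 − power = 1 − 0.7242 = 0.2758.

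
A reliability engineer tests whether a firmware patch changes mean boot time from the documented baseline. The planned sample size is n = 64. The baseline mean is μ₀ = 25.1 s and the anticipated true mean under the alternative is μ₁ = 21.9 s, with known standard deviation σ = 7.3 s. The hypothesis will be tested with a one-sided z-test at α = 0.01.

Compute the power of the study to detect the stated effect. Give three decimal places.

Power ≈ 0.881

Standardized effect: d = |μ₁ − μ₀| / σ = |21.9 − 25.1| / 7.3 = 0.4384
Noncentrality parameter: δ = d·√n = 0.4384 × √64 = 3.5068
Critical value for a one-sided test at α = 0.01: z_α = 2.326.
Power = P(Z > 2.326 − δ) = Φ(1.181) = 0.8811.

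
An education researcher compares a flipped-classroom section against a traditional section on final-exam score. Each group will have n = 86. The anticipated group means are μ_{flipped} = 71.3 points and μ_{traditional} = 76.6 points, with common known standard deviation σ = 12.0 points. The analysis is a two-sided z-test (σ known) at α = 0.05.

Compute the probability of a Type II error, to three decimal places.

β ≈ 0.175

Standardized effect: d = |μ_{flipped} − μ_{traditional}| / σ = |71.3 − 76.6| / 12.0 = 0.4417
Noncentrality parameter: δ = d·√(n/2) = 0.4417 × √(86/2) = 2.8962
Critical value for a two-sided test at α = 0.05: z_{α/2} = 1.960.
Power = Φ(δ − 1.960) + Φ(−δ − 1.960) = Φ(0.936) + Φ(-4.856) = 0.8254 + 0.0000 = 0.8254.
Type II error: β = 1 − power = 1 − 0.8254 = 0.1746.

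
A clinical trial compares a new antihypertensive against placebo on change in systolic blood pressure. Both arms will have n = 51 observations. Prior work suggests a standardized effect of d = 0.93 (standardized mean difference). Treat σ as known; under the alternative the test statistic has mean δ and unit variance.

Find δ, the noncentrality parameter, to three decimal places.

δ ≈ 4.696

The noncentrality parameter scales effect size by the design's sample-size factor: δ = d·√(n/2) = 0.93 × √(51/2) = 4.6963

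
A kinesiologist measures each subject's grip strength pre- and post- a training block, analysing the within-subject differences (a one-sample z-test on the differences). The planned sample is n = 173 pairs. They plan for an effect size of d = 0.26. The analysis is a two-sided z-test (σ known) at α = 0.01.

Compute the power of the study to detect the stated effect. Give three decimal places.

Power ≈ 0.801

Noncentrality parameter: δ = d·√n = 0.26 × √173 = 3.4198
Two-sided α = 0.01 → critical value z_{0.005} = 2.576.
Power = Φ(δ − 2.576) + Φ(−δ − 2.576) = Φ(0.844) + Φ(-5.996) = 0.8006 + 0.0000 = 0.8006.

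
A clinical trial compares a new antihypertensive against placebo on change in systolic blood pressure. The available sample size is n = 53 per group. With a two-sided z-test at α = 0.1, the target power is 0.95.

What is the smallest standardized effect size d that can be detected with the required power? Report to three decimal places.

Need Φ(δ − 1.645) = 0.95, so δ = 1.645 + 1.645 = 3.290.
(Lower-tail contribution to power is negligible for δ > 0.)
δ = d·√(n/2) ⇒ d = δ/√(n/2) = 3.290/√(53/2) = 0.6390.

d ≈ 0.639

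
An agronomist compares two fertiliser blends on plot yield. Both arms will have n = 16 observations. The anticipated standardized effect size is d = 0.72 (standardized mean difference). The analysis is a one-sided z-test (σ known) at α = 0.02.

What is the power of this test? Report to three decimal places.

Power ≈ 0.493

Noncentrality parameter: δ = d·√(n/2) = 0.72 × √(16/2) = 2.0365
One-sided α = 0.02 → critical value z_{0.02} = 2.054.
Power = Φ(δ − 2.054) = Φ(-0.017) = 0.4931.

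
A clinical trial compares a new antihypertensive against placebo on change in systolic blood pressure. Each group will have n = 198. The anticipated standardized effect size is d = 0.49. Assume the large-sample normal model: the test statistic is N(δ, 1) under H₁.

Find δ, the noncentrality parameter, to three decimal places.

δ ≈ 4.875

δ = d·√(n/2) = 0.49 × √(198/2) = 4.8754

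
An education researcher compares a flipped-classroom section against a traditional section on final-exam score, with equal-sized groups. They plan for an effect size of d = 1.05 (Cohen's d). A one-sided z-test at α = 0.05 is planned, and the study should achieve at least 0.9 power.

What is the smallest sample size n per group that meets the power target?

Set Φ(δ − 1.645) = 0.9; then δ − 1.645 = Φ⁻¹(0.9) = 1.282, giving δ = 2.926.
δ = d·√(n/2) ⇒ n = 2(δ/d)² = 2 × (2.926 / 1.05)² = 15.54.
Rounding up, n = 16 per group.

n = 16 per group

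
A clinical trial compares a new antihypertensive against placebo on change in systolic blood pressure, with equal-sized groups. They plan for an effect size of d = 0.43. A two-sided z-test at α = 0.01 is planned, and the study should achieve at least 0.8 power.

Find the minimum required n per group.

Set Φ(δ − 2.576) = 0.8; then δ − 2.576 = Φ⁻¹(0.8) = 0.842, giving δ = 3.417.
(Ignoring the negligible lower-tail rejection probability gives the usual closed-form inversion.)
δ = d·√(n/2) ⇒ n = 2(δ/d)² = 2 × (3.417 / 0.43)² = 126.33.
Rounding up, n = 127 per group.

n = 127 per group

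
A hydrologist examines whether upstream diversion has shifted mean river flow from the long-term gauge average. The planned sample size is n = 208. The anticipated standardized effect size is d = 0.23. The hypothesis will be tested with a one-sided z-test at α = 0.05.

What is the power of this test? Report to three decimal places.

Noncentrality parameter: δ = d·√n = 0.23 × √208 = 3.3171
Critical value for a one-sided test at α = 0.05: z_α = 1.645.
Power = P(Z > 1.645 − δ) = Φ(1.672) = 0.9528.

Power ≈ 0.953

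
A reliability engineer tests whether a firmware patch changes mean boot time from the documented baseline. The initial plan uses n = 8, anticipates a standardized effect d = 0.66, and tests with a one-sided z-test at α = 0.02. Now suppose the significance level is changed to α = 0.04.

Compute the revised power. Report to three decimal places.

δ = d·√n = 0.66 × √8 = 1.8668 (unchanged). New critical value: z_{0.04} = 1.751.
Revised power = Φ(δ − 1.751) = Φ(0.116) = 0.5462.

Power ≈ 0.546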